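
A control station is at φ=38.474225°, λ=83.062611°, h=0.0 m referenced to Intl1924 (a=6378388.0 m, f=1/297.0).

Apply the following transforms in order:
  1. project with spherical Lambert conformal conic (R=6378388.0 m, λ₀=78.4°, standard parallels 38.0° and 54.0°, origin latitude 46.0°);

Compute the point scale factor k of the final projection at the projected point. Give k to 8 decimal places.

0.99891743

start: φ=38.474225°, λ=83.062611°, h=0.000 m
→ into lcc (λ₀=78.4°): φ=38.47422500°, λ−λ₀=4.66261100°
scale k = 0.99891743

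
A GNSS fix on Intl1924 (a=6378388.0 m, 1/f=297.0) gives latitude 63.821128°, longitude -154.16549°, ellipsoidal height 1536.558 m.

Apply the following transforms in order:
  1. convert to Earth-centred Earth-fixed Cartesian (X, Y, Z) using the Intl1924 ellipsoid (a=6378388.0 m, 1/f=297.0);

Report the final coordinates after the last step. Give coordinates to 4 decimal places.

start: φ=63.821128°, λ=-154.165490°, h=1536.558 m
→ ECEF (a=6378388.000, f=1/297.0): X=-2540239.9294, Y=-1229888.0881, Z=5702452.1009

X=-2540239.9294 m, Y=-1229888.0881 m, Z=5702452.1009 m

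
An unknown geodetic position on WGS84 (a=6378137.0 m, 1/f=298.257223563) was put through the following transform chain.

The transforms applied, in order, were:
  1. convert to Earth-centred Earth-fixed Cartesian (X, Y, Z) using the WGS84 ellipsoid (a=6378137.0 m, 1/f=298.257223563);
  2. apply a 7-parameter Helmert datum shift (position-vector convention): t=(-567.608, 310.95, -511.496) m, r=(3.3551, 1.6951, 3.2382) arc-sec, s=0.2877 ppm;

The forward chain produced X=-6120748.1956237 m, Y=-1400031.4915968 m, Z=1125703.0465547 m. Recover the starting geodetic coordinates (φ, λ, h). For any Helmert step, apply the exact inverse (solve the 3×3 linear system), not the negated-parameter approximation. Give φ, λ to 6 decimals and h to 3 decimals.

φ=10.236441°, λ=-167.113233°, h=1083.279 m

start: X=-6120748.1956, Y=-1400031.4916, Z=1125703.0466 m
→ Helmert⁻¹: X=-6120210.0644, Y=-1400227.6376, Z=1126186.6983
→ geod (Bowring, a=6378137.000): φ=10.23644100°, λ=-167.11323300°, h=1083.2790 m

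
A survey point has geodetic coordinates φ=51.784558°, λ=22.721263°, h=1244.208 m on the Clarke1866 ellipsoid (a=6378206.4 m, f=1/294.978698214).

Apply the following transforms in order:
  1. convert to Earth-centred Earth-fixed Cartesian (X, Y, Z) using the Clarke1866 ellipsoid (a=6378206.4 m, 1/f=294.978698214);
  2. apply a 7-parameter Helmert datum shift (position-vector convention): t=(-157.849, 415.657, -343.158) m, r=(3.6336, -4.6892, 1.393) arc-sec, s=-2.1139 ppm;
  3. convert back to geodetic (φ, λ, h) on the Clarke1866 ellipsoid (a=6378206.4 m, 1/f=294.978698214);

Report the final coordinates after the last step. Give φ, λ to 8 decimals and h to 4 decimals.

start: φ=51.784558°, λ=22.721263°, h=1244.208 m
→ ECEF (a=6378206.400, f=1/294.978698214): X=3647818.7428, Y=1527506.5020, Z=4988783.3731
→ Helmert 7p (PV): X=3647529.4526, Y=1527855.6821, Z=4988539.5070
→ geod (Bowring, a=6378206.400): φ=51.78413392°, λ=22.72754836°, h=970.9807 m

φ=51.78413392°, λ=22.72754836°, h=970.9807 m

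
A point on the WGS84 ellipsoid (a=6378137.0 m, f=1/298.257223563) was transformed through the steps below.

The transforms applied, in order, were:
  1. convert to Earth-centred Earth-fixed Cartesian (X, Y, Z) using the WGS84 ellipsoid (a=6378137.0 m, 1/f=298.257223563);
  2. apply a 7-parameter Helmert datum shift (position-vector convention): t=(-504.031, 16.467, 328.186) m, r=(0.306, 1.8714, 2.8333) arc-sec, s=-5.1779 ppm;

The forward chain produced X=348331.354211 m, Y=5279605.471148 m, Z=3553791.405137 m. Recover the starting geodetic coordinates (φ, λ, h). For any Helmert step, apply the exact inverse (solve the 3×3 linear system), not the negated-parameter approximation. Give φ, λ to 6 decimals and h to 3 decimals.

φ=34.063247°, λ=86.219387°, h=2171.733 m

start: X=348331.3542, Y=5279605.4711, Z=3553791.4051 m
→ Helmert⁻¹: X=348877.4735, Y=5279616.8209, Z=3553476.9515
→ geod (Bowring, a=6378137.000): φ=34.06324700°, λ=86.21938700°, h=2171.7330 m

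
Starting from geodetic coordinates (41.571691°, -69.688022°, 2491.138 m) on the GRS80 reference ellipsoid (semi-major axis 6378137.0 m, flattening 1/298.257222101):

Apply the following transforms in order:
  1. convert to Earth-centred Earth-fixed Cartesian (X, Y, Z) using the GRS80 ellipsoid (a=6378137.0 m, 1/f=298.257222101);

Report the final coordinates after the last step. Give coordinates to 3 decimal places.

X=1659484.699 m, Y=-4483289.412 m, Z=4211785.384 m

start: φ=41.571691°, λ=-69.688022°, h=2491.138 m
→ ECEF (a=6378137.000, f=1/298.257222101): X=1659484.6990, Y=-4483289.4120, Z=4211785.3842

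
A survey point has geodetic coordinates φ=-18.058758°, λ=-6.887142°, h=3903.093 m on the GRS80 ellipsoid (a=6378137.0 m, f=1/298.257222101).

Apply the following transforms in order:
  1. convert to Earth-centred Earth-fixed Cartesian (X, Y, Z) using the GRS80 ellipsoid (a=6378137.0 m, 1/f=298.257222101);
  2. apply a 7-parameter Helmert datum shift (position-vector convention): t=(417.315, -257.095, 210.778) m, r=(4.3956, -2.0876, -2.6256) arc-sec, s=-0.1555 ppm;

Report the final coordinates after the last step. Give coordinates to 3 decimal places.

X=6026236.950 m, Y=-728122.876 m, Z=-1965521.890 m

start: φ=-18.058758°, λ=-6.887142°, h=3903.093 m
→ ECEF (a=6378137.000, f=1/298.257222101): X=6025809.9409, Y=-727831.0821, Z=-1965778.4506
→ Helmert 7p (PV): X=6026236.9498, Y=-728122.8764, Z=-1965521.8903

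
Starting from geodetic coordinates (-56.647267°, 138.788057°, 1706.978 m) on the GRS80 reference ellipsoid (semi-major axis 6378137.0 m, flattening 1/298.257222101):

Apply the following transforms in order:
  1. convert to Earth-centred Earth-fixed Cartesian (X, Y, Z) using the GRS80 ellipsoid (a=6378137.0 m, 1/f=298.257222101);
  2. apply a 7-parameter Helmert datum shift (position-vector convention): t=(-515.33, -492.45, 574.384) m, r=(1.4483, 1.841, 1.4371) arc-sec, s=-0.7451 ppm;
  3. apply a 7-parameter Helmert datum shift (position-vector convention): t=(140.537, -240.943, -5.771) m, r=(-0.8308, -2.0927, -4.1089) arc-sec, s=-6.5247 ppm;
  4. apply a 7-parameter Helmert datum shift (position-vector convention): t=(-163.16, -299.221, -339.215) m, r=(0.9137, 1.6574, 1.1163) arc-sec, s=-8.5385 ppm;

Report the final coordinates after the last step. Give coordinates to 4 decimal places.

start: φ=-56.647267°, λ=138.788057°, h=1706.978 m
→ ECEF (a=6378137.000, f=1/298.257222101): X=-2644860.9060, Y=2316374.6922, Z=-5305831.6973
→ Helmert 7p (PV): X=-2645437.7608, Y=2315899.3440, Z=-5305213.4889
→ Helmert 7p (PV): X=-2645180.0048, Y=2315674.6202, Z=-5305220.8126
→ Helmert 7p (PV): X=-2645375.7399, Y=2315364.8119, Z=-5305483.2166

X=-2645375.7399 m, Y=2315364.8119 m, Z=-5305483.2166 m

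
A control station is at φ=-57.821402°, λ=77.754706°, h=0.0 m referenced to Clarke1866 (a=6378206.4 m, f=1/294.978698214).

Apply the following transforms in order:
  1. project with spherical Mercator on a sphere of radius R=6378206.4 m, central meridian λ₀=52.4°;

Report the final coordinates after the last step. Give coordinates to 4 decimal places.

start: φ=-57.821402°, λ=77.754706°, h=0.000 m
→ merc (R=6378206.4, λ₀=52.4°): E=2822503.6722, N=-7929979.1638

E=2822503.6722 m, N=-7929979.1638 m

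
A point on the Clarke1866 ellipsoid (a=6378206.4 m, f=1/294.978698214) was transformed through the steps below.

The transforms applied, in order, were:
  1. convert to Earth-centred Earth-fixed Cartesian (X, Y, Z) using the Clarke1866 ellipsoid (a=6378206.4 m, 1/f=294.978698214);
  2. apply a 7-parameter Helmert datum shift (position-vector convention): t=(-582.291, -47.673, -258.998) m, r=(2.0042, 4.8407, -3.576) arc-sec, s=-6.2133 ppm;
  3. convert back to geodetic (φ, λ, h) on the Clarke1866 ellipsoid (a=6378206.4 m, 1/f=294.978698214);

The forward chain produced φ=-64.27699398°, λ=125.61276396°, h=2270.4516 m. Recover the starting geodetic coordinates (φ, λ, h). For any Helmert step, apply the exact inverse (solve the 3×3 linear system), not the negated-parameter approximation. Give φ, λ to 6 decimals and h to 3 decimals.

start: φ=-64.276994°, λ=125.612764°, h=2270.452 m
→ ECEF (a=6378206.400, f=1/294.978698214): X=-1616997.5823, Y=2257535.6319, Z=-5725037.5276
→ Helmert⁻¹: X=-1616330.1195, Y=2257513.6833, Z=-5724873.9677
→ geod (Bowring, a=6378206.400): φ=-64.27964100°, λ=125.60183000°, h=1946.6950 m

φ=-64.279641°, λ=125.601830°, h=1946.695 m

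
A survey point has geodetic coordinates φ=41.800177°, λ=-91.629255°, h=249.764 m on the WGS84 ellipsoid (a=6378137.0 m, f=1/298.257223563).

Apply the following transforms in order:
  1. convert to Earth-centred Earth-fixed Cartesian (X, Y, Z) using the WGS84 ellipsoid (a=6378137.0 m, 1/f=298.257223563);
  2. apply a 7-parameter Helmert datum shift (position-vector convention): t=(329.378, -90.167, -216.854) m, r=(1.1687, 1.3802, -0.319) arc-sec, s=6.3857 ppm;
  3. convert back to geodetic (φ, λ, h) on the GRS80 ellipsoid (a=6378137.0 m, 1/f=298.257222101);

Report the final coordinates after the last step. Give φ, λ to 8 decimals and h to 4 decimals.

φ=41.79792176°, λ=-91.62500290°, h=206.0003 m

start: φ=41.800177°, λ=-91.629255°, h=249.764 m
→ ECEF (a=6378137.000, f=1/298.257223563): X=-135393.5488, Y=-4760082.3156, Z=4229250.6400
→ Helmert 7p (PV): X=-135044.0974, Y=-4760226.6328, Z=4229034.7279
→ geod (Bowring, a=6378137.000): φ=41.79792176°, λ=-91.62500290°, h=206.0003 m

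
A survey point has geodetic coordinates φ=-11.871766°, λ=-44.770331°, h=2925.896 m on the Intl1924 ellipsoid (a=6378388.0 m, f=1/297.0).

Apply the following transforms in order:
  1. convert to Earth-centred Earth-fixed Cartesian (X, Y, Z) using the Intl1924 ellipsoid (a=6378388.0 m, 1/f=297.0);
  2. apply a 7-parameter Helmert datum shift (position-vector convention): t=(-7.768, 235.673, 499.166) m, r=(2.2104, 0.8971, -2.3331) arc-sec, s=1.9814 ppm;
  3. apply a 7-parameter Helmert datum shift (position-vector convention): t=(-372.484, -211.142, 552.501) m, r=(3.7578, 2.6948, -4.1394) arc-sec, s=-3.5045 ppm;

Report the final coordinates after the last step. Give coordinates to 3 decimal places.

start: φ=-11.871766°, λ=-44.770331°, h=2925.896 m
→ ECEF (a=6378388.000, f=1/297.0): X=4434050.5001, Y=-4398644.6266, Z=-1304140.6277
→ Helmert 7p (PV): X=4433996.0917, Y=-4398453.8479, Z=-1303710.4680
→ Helmert 7p (PV): X=4433502.7666, Y=-4398714.8070, Z=-1303291.4592

X=4433502.767 m, Y=-4398714.807 m, Z=-1303291.459 m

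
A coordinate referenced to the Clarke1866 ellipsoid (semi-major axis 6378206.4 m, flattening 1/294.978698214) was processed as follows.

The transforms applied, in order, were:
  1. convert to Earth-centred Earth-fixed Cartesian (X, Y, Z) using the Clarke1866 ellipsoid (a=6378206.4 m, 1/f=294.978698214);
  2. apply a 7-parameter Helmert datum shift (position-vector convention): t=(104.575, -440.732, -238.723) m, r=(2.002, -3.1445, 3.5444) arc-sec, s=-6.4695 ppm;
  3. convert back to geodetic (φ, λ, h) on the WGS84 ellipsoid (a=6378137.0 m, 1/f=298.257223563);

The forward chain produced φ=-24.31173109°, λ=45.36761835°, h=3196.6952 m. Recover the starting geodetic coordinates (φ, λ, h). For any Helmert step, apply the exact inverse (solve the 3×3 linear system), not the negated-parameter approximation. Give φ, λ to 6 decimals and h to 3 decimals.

φ=-24.311496°, λ=45.370519°, h=3329.654 m

start: φ=-24.311731°, λ=45.367618°, h=3196.695 m
→ ECEF (a=6378137.000, f=1/298.257223563): X=4087980.7157, Y=4140778.3983, Z=-2611103.5718
→ Helmert⁻¹: X=4087933.9435, Y=4141150.3340, Z=-2610984.2542
→ geod (Bowring, a=6378206.400): φ=-24.31149600°, λ=45.37051900°, h=3329.6540 m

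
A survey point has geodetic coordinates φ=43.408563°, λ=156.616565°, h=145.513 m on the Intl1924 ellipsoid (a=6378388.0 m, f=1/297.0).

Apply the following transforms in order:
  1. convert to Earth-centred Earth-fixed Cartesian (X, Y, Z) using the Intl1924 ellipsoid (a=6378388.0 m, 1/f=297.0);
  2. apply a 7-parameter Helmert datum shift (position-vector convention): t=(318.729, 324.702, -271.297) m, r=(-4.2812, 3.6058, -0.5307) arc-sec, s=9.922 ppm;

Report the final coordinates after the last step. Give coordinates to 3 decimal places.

X=-4259656.915 m, Y=1842455.192 m, Z=4360572.090 m

start: φ=43.408563°, λ=156.616565°, h=145.513 m
→ ECEF (a=6378388.000, f=1/297.0): X=-4260014.3481, Y=1842010.7408, Z=4360763.8803
→ Helmert 7p (PV): X=-4259656.9146, Y=1842455.1921, Z=4360572.0897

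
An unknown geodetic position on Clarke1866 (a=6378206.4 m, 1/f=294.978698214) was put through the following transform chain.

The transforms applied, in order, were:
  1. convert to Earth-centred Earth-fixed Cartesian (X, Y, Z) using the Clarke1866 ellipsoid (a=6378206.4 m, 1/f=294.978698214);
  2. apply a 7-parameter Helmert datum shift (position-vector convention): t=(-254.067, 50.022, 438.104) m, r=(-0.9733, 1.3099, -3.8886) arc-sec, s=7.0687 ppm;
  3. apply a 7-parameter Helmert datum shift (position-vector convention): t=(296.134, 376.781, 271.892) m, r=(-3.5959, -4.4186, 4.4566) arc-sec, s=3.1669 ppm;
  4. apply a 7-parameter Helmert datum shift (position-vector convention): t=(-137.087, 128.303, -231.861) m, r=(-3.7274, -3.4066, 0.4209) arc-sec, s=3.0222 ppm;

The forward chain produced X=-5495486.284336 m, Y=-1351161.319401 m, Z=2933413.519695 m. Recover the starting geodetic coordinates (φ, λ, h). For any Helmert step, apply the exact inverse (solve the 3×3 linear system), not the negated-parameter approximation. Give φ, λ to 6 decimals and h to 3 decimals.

start: X=-5495486.2843, Y=-1351161.3194, Z=2933413.5197 m
→ Helmert⁻¹: X=-5495286.8948, Y=-1351327.3398, Z=2933702.8532
→ Helmert⁻¹: X=-5495531.9868, Y=-1351632.2437, Z=2933515.8329
→ Helmert⁻¹: X=-5495232.2174, Y=-1351790.1498, Z=2933015.7195
→ geod (Bowring, a=6378206.400): φ=27.55640500°, λ=-166.18002400°, h=360.5510 m

φ=27.556405°, λ=-166.180024°, h=360.551 m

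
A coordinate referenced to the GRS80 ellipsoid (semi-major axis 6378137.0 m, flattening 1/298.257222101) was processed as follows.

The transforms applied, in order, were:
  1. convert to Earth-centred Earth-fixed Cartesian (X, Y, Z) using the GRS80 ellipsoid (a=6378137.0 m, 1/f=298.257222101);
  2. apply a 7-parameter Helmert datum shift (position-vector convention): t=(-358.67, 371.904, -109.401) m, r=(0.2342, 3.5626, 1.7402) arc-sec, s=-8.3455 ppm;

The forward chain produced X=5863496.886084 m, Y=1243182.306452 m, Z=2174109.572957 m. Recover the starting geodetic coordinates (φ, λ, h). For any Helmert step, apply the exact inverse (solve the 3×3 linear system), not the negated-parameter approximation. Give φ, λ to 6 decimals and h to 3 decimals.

start: X=5863496.8861, Y=1243182.3065, Z=2174109.5730 m
→ Helmert⁻¹: X=5863877.4232, Y=1242773.7713, Z=2174336.9887
→ geod (Bowring, a=6378137.000): φ=20.06164200°, λ=11.96604300°, h=667.4070 m

φ=20.061642°, λ=11.966043°, h=667.407 m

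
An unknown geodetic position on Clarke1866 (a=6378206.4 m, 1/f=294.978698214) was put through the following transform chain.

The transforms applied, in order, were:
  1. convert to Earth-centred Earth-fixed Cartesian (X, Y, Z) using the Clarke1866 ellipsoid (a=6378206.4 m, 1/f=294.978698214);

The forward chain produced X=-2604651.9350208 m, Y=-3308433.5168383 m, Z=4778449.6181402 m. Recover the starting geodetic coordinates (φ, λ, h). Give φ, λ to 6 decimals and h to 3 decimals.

start: X=-2604651.9350, Y=-3308433.5168, Z=4778449.6181 m
→ geod (Bowring, a=6378206.400): φ=48.80685700°, λ=-128.21252700°, h=2942.2870 m

φ=48.806857°, λ=-128.212527°, h=2942.287 m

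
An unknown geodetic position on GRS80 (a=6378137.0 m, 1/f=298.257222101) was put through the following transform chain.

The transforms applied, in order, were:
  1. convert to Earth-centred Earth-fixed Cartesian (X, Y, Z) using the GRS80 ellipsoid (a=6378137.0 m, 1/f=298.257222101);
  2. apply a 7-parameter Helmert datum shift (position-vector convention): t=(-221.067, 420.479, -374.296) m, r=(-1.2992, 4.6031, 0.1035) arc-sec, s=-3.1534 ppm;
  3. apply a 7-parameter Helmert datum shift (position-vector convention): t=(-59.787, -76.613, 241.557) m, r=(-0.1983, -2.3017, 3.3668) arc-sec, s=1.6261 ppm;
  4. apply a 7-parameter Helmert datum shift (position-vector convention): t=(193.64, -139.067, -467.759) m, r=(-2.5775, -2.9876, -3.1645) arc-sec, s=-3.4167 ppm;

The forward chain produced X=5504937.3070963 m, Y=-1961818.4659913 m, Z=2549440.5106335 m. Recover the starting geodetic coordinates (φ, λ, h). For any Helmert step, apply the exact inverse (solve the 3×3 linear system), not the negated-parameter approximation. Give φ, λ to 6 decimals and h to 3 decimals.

φ=23.714168°, λ=-19.616890°, h=1655.583 m

start: X=5504937.3071, Y=-1961818.4660, Z=2549440.5106 m
→ Helmert⁻¹: X=5504829.5027, Y=-1961633.5094, Z=2549812.7357
→ Helmert⁻¹: X=5504876.7686, Y=-1961646.0123, Z=2549503.7182
→ Helmert⁻¹: X=5505057.3040, Y=-1962091.5025, Z=2549996.5498
→ geod (Bowring, a=6378137.000): φ=23.71416800°, λ=-19.61689000°, h=1655.5830 m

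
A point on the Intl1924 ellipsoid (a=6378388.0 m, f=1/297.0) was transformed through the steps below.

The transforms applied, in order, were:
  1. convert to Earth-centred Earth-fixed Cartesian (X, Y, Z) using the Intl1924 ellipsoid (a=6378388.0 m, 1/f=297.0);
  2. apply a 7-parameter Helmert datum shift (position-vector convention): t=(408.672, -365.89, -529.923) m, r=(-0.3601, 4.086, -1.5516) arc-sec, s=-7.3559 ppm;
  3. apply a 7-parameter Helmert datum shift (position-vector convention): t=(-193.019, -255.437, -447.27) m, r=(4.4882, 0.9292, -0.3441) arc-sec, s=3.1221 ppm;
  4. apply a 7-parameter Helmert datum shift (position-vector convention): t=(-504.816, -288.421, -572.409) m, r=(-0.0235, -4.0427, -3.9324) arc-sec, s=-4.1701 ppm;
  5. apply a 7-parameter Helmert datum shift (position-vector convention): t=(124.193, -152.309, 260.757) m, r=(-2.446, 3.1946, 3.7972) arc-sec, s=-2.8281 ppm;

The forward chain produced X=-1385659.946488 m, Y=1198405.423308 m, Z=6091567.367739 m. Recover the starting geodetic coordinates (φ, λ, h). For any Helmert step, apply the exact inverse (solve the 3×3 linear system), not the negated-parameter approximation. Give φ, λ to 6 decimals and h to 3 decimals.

start: X=-1385659.9465, Y=1198405.4233, Z=6091567.3677 m
→ Helmert⁻¹: X=-1385860.3362, Y=1198514.4006, Z=6091316.5862
→ Helmert⁻¹: X=-1385264.7524, Y=1198780.7169, Z=6091941.6863
→ Helmert⁻¹: X=-1385096.8549, Y=1199162.6654, Z=6092337.6025
→ Helmert⁻¹: X=-1385645.4388, Y=1199516.3186, Z=6092886.9896
→ geod (Bowring, a=6378388.000): φ=73.36515500°, λ=139.11813400°, h=3870.8470 m

φ=73.365155°, λ=139.118134°, h=3870.847 m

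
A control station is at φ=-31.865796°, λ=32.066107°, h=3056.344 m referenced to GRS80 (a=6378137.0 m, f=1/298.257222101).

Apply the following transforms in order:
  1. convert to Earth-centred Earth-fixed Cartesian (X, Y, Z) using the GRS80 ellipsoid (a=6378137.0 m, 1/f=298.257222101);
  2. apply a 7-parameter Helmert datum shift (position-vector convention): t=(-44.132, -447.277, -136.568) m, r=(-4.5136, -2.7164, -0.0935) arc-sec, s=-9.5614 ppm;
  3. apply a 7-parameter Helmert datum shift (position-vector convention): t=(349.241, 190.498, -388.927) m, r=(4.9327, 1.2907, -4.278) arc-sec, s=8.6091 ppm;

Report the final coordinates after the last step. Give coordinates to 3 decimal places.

X=4597323.345 m, Y=2879515.964 m, Z=-3349900.389 m

start: φ=-31.865796°, λ=32.066107°, h=3056.344 m
→ ECEF (a=6378137.000, f=1/298.257222101): X=4596938.4398, Y=2879866.1067, Z=-3349415.6954
→ Helmert 7p (PV): X=4596895.7697, Y=2879315.9173, Z=-3349522.7178
→ Helmert 7p (PV): X=4597323.3446, Y=2879515.9642, Z=-3349900.3888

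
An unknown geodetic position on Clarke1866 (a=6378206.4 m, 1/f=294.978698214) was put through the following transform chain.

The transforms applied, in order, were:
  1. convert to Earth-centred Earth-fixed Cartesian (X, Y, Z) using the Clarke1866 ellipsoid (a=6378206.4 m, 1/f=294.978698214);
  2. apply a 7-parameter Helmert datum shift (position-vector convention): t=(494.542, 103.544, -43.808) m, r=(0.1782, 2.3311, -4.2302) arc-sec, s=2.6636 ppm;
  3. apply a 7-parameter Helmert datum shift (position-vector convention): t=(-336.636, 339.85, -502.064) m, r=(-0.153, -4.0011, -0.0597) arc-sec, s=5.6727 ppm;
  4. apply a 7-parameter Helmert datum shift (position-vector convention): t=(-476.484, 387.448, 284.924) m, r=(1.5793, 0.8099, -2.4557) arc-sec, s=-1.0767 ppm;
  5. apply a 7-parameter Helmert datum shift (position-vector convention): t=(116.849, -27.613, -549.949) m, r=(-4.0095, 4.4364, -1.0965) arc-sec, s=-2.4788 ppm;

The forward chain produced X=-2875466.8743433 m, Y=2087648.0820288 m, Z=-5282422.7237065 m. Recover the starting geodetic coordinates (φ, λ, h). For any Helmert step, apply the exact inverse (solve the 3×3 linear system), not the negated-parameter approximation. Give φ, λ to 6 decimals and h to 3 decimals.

start: X=-2875466.8743, Y=2087648.0820, Z=-5282422.7237 m
→ Helmert⁻¹: X=-2875488.3452, Y=2087768.2568, Z=-5281907.1309
→ Helmert⁻¹: X=-2875019.0666, Y=2087308.3834, Z=-5282225.0129
→ Helmert⁻¹: X=-2874769.1801, Y=2086959.7804, Z=-5281635.6750
→ Helmert⁻¹: X=-2875239.1705, Y=2086787.1477, Z=-5281612.0963
→ geod (Bowring, a=6378206.400): φ=-56.25299500°, λ=144.02865700°, h=2008.9850 m

φ=-56.252995°, λ=144.028657°, h=2008.985 m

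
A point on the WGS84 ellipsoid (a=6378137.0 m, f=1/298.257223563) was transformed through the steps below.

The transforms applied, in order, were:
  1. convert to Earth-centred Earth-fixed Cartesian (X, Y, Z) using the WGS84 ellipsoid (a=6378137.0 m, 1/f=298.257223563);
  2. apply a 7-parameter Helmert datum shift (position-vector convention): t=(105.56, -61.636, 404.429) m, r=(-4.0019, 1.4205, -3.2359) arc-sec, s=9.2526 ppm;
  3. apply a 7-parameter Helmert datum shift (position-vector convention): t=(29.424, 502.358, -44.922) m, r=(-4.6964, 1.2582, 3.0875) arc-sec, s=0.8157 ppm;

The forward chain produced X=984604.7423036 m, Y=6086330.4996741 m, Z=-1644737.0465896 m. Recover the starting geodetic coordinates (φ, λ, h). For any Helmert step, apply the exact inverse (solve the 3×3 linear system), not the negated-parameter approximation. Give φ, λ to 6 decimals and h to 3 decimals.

start: X=984604.7423, Y=6086330.4997, Z=-1644737.0466 m
→ Helmert⁻¹: X=984675.6435, Y=6085845.8826, Z=-1644546.2092
→ Helmert⁻¹: X=984476.8251, Y=6085898.5654, Z=-1644810.5613
→ geod (Bowring, a=6378137.000): φ=-15.03449900°, λ=80.81122600°, h=3945.6890 m

φ=-15.034499°, λ=80.811226°, h=3945.689 m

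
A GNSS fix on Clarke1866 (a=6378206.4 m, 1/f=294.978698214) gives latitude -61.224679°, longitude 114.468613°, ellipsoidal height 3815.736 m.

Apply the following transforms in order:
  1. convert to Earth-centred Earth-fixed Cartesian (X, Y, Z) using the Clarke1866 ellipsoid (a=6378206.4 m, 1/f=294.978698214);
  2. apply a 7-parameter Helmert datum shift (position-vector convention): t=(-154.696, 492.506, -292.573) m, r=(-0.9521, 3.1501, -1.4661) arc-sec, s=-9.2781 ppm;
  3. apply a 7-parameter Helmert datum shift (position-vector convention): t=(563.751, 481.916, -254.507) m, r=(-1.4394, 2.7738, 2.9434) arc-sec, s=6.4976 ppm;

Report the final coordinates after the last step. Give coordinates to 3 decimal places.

X=-1275556.659 m, Y=2804425.641 m, Z=-5571113.361 m

start: φ=-61.224679°, λ=114.468613°, h=3815.736 m
→ ECEF (a=6378206.400, f=1/294.978698214): X=-1275789.1840, Y=2803532.7406, Z=-5570585.9031
→ Helmert 7p (PV): X=-1275997.1900, Y=2803982.5901, Z=-5570820.2485
→ Helmert 7p (PV): X=-1275556.6586, Y=2804425.6409, Z=-5571113.3605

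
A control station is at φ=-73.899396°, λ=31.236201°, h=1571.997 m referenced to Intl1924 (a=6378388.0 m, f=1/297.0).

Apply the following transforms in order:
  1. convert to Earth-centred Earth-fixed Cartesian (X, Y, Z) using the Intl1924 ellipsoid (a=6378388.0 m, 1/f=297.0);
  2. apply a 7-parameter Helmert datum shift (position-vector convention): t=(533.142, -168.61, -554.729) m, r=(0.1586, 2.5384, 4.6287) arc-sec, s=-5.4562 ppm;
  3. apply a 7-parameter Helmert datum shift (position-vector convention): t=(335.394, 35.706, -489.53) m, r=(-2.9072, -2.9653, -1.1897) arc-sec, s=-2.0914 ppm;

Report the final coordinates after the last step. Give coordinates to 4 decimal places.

X=1518403.7855 m, Y=920175.6478 m, Z=-6108498.5355 m

start: φ=-73.899396°, λ=31.236201°, h=1571.997 m
→ ECEF (a=6378388.000, f=1/297.0): X=1517549.4016, Y=920371.5924, Z=-6107491.2591
→ Helmert 7p (PV): X=1517978.4485, Y=920236.7113, Z=-6108030.6323
→ Helmert 7p (PV): X=1518403.7855, Y=920175.6478, Z=-6108498.5355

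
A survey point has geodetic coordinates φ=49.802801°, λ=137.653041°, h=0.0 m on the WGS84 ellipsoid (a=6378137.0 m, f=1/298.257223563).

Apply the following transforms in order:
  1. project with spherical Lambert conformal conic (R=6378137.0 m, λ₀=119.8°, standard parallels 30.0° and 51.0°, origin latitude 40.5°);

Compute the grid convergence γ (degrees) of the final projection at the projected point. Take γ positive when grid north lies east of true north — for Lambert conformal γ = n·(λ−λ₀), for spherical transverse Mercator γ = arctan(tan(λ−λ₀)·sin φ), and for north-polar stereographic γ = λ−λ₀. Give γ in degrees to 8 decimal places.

11.66081281

start: φ=49.802801°, λ=137.653041°, h=0.000 m
→ into lcc (λ₀=119.8°): φ=49.80280100°, λ−λ₀=17.85304100°
convergence γ = 11.66081281°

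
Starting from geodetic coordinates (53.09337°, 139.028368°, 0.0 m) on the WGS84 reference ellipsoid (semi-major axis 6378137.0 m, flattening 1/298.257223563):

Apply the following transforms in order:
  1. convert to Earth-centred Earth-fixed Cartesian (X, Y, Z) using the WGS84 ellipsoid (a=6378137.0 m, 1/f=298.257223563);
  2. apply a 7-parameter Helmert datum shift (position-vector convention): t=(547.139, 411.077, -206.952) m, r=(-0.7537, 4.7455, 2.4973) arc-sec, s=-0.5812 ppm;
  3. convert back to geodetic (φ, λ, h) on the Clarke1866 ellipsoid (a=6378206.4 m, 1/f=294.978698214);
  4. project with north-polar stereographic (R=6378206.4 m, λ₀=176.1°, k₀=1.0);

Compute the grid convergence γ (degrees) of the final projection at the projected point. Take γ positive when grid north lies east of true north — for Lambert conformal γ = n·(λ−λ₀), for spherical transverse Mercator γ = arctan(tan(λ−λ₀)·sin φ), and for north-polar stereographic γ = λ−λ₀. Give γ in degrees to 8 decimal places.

-37.08227932

start: φ=53.093370°, λ=139.028368°, h=0.000 m
→ ECEF (a=6378137.000, f=1/298.257223563): X=-2898105.6674, Y=2516766.7171, Z=5076790.1272
→ Helmert 7p (PV): X=-2897470.5143, Y=2517159.7940, Z=5076637.7044
→ geod (Bowring, a=6378206.400): φ=53.09619596°, λ=139.01772068°, h=-172.5091 m
→ into stereo (λ₀=176.1°): φ=53.09619596°, λ−λ₀=-37.08227932°
convergence γ = -37.08227932°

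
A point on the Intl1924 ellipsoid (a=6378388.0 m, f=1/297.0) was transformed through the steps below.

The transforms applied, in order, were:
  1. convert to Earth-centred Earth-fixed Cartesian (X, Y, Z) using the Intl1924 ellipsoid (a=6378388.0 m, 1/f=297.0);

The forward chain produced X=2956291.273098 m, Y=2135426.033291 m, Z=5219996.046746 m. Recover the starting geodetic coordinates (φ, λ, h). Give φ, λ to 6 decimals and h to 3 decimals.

φ=55.241602°, λ=35.841815°, h=3803.799 m

start: X=2956291.2731, Y=2135426.0333, Z=5219996.0467 m
→ geod (Bowring, a=6378388.000): φ=55.24160200°, λ=35.84181500°, h=3803.7990 m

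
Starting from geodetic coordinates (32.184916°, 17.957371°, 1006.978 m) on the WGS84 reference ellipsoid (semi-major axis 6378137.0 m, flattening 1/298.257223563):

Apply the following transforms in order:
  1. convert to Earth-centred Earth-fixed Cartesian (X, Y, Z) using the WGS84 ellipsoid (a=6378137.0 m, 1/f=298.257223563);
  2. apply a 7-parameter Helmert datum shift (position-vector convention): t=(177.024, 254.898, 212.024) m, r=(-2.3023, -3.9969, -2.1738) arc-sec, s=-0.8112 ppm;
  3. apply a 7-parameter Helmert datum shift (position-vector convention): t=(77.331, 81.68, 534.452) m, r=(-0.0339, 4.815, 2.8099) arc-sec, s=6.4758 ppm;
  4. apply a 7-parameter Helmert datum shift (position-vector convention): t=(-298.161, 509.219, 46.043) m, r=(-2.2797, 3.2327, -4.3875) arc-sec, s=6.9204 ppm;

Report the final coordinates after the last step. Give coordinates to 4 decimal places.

X=5140883.6110 m, Y=1666957.4305 m, Z=3379036.2891 m

start: φ=32.184916°, λ=17.957371°, h=1006.978 m
→ ECEF (a=6378137.000, f=1/298.257223563): X=5140766.0445, Y=1666108.5521, Z=3378339.5039
→ Helmert 7p (PV): X=5140890.9934, Y=1666345.6293, Z=3378629.8058
→ Helmert 7p (PV): X=5141057.7859, Y=1666508.6891, Z=3379065.8546
→ Helmert 7p (PV): X=5140883.6110, Y=1666957.4305, Z=3379036.2891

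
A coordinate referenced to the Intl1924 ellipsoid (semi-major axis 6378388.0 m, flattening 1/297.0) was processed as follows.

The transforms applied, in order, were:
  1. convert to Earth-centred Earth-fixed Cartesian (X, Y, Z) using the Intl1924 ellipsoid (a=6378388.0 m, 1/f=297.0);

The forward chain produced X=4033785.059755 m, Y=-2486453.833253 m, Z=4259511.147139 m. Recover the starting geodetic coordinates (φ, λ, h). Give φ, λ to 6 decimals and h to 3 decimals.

start: X=4033785.0598, Y=-2486453.8333, Z=4259511.1471 m
→ geod (Bowring, a=6378388.000): φ=42.14468200°, λ=-31.64997600°, h=2838.5820 m

φ=42.144682°, λ=-31.649976°, h=2838.582 m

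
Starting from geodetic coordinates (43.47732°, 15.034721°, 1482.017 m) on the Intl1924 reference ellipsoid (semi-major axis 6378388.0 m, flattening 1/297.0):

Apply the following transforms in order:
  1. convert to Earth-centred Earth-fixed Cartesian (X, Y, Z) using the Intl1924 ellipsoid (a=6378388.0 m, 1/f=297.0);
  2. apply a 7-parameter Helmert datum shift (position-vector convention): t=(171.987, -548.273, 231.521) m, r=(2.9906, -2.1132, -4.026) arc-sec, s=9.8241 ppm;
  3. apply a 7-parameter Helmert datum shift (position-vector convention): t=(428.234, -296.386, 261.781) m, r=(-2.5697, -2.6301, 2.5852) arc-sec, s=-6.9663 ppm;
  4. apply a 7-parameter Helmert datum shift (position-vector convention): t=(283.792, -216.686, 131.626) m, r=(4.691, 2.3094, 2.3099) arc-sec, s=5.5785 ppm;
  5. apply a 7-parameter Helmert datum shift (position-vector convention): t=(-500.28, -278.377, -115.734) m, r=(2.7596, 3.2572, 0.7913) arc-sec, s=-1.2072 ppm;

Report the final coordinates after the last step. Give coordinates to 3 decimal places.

start: φ=43.477320°, λ=15.034721°, h=1482.017 m
→ ECEF (a=6378388.000, f=1/297.0): X=4478188.3225, Y=1202836.0199, Z=4367230.1499
→ Helmert 7p (PV): X=4478383.0385, Y=1202148.8345, Z=4367567.8948
→ Helmert 7p (PV): X=4478709.3170, Y=1201954.6148, Z=4367841.3773
→ Helmert 7p (PV): X=4479053.5369, Y=1201695.4533, Z=4367974.5598
→ Helmert 7p (PV): X=4478612.2159, Y=1201374.3700, Z=4367798.8999

X=4478612.216 m, Y=1201374.370 m, Z=4367798.900 m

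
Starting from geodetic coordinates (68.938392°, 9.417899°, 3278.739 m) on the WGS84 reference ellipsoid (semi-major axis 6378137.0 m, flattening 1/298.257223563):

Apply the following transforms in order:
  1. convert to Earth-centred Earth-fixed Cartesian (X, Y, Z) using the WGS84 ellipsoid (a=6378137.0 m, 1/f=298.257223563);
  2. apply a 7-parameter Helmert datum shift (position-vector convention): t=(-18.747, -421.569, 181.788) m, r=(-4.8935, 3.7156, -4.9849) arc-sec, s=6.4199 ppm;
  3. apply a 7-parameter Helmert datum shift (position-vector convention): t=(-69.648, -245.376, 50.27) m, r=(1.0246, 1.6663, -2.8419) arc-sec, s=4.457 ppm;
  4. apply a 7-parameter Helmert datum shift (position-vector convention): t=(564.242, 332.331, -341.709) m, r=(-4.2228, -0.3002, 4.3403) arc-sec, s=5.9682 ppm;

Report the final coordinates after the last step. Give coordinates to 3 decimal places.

X=2269675.146 m, Y=376226.329 m, Z=5932485.993 m

start: φ=68.938392°, λ=9.417899°, h=3278.739 m
→ ECEF (a=6378137.000, f=1/298.257223563): X=2269008.5449, Y=376360.2233, Z=5932566.3628
→ Helmert 7p (PV): X=2269120.3288, Y=376026.9811, Z=5932736.4347
→ Helmert 7p (PV): X=2269113.9027, Y=375722.5468, Z=5932796.6838
→ Helmert 7p (PV): X=2269675.1464, Y=376226.3291, Z=5932485.9933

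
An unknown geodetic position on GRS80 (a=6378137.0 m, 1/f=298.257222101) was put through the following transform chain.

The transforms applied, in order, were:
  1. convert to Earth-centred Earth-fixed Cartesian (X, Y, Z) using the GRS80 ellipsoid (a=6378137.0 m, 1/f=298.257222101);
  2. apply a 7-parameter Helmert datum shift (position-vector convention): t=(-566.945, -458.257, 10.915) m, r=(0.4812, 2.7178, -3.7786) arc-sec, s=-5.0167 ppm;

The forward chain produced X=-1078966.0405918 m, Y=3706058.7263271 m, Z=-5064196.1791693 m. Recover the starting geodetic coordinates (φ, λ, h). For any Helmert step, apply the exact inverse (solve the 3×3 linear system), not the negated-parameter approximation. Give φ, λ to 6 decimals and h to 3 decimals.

start: X=-1078966.0406, Y=3706058.7263, Z=-5064196.1792 m
→ Helmert⁻¹: X=-1078405.6777, Y=3706504.0079, Z=-5064255.3563
→ geod (Bowring, a=6378137.000): φ=-52.86904300°, λ=106.22233100°, h=3130.3930 m

φ=-52.869043°, λ=106.222331°, h=3130.393 m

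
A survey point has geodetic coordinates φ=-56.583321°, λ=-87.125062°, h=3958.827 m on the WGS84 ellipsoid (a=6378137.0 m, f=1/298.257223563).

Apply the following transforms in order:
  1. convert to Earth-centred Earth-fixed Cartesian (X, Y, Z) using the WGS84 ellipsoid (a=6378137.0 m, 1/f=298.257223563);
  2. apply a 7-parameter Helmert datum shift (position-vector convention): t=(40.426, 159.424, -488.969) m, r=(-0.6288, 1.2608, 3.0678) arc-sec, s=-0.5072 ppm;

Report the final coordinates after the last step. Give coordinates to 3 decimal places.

start: φ=-56.583321°, λ=-87.125062°, h=3958.827 m
→ ECEF (a=6378137.000, f=1/298.257223563): X=176699.4636, Y=-3518557.7641, Z=-5303792.0864
→ Helmert 7p (PV): X=176759.7123, Y=-3518410.0961, Z=-5304268.7190

X=176759.712 m, Y=-3518410.096 m, Z=-5304268.719 m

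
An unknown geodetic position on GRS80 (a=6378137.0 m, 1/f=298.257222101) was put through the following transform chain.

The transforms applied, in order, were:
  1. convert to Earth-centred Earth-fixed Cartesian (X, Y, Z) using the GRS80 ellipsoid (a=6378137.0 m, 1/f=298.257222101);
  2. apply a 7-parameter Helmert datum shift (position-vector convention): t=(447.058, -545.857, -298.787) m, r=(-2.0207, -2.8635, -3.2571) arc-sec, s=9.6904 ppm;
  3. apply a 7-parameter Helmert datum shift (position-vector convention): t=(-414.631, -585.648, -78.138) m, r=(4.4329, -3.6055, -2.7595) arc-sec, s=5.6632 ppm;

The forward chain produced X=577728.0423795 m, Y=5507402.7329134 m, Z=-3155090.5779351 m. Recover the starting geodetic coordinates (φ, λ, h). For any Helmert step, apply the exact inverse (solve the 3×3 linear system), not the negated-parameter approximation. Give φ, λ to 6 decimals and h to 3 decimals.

φ=-29.831246°, λ=84.015763°, h=1182.252 m

start: X=577728.0424, Y=5507402.7329, Z=-3155090.5779 m
→ Helmert⁻¹: X=578010.5608, Y=5507897.1134, Z=-3155123.0481
→ Helmert⁻¹: X=577427.1269, Y=5508429.6159, Z=-3154747.7420
→ geod (Bowring, a=6378137.000): φ=-29.83124600°, λ=84.01576300°, h=1182.2520 m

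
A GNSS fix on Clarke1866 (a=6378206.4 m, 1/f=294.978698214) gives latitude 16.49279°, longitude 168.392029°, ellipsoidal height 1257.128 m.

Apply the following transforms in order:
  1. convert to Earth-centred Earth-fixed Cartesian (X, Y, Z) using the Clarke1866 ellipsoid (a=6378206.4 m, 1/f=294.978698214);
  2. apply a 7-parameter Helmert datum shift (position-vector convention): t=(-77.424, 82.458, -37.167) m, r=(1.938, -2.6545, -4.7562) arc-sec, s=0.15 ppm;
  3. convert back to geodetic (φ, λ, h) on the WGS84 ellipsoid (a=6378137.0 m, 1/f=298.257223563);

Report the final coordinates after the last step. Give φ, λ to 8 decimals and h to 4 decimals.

φ=16.49044663°, λ=168.39029610°, h=1386.3287 m

start: φ=16.492790°, λ=168.392029°, h=1257.128 m
→ ECEF (a=6378206.400, f=1/294.978698214): X=-5993509.1614, Y=1231159.7206, Z=1799330.2867
→ Helmert 7p (PV): X=-5993582.2517, Y=1231363.6600, Z=1799227.8244
→ geod (Bowring, a=6378137.000): φ=16.49044663°, λ=168.39029610°, h=1386.3287 m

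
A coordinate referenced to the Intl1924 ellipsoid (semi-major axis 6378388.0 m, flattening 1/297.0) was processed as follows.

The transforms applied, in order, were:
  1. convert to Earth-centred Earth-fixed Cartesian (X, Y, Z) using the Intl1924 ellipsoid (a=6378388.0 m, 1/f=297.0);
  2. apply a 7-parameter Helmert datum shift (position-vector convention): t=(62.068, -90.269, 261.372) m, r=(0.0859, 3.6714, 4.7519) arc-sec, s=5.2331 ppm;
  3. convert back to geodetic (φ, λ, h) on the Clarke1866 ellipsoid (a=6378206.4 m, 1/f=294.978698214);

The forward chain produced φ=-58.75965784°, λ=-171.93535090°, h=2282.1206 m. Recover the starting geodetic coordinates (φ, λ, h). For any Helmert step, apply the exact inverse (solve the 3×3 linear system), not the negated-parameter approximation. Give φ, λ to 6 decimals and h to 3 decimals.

start: φ=-58.759658°, λ=-171.935351°, h=2282.121 m
→ ECEF (a=6378206.400, f=1/294.978698214): X=-3284514.7229, Y=-465388.2905, Z=-5431851.6675
→ Helmert⁻¹: X=-3284473.6310, Y=-465222.1816, Z=-5432142.8810
→ geod (Bowring, a=6378388.000): φ=-58.76033600°, λ=-171.93809200°, h=2209.2930 m

φ=-58.760336°, λ=-171.938092°, h=2209.293 m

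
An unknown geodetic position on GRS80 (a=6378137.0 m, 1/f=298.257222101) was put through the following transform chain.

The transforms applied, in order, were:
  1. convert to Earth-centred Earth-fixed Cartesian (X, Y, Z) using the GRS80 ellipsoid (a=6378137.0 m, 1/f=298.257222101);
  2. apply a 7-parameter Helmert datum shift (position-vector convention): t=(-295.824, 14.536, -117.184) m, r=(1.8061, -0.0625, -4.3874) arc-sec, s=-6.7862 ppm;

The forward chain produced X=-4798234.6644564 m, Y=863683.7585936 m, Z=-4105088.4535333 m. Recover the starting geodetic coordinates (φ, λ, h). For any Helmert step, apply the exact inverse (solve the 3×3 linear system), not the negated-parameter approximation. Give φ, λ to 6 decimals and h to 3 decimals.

φ=-40.288270°, λ=169.797198°, h=3945.662 m

start: X=-4798234.6645, Y=863683.7586, Z=-4105088.4535 m
→ Helmert⁻¹: X=-4797991.0124, Y=863537.0826, Z=-4105005.2344
→ geod (Bowring, a=6378137.000): φ=-40.28827000°, λ=169.79719800°, h=3945.6620 m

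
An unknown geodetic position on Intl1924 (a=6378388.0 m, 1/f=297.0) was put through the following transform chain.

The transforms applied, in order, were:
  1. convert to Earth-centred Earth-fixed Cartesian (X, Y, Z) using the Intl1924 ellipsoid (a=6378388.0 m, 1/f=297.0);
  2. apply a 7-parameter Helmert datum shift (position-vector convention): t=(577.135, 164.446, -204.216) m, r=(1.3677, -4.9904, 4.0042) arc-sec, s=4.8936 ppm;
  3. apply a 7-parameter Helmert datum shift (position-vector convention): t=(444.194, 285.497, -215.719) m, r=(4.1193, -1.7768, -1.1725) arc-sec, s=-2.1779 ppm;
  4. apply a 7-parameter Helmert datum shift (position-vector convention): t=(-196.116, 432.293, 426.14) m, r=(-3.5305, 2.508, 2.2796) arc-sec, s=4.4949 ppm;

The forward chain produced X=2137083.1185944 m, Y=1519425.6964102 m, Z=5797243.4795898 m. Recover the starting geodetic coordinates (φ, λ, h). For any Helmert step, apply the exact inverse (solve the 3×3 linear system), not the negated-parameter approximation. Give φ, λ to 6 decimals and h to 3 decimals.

start: X=2137083.1186, Y=1519425.6964, Z=5797243.4796 m
→ Helmert⁻¹: X=2137215.9294, Y=1518863.7348, Z=5796843.2677
→ Helmert⁻¹: X=2136817.6926, Y=1518709.4637, Z=5797022.8752
→ Helmert⁻¹: X=2136399.8397, Y=1518534.5525, Z=5797136.9645
→ geod (Bowring, a=6378388.000): φ=65.81526000°, λ=35.40488600°, h=1607.8730 m

φ=65.815260°, λ=35.404886°, h=1607.873 m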